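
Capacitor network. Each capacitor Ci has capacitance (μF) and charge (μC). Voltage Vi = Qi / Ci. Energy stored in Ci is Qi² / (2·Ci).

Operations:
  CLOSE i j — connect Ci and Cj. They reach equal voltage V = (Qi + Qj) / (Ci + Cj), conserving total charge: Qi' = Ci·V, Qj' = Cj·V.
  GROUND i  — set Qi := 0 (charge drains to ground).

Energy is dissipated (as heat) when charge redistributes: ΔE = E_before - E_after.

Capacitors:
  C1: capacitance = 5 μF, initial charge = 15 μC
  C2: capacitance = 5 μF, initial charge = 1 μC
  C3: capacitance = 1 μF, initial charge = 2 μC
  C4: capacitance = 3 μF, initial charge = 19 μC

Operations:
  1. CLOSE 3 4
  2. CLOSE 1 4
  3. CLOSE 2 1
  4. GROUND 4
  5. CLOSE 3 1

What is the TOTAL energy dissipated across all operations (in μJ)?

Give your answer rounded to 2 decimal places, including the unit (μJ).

Answer: 54.89 μJ

Derivation:
Initial: C1(5μF, Q=15μC, V=3.00V), C2(5μF, Q=1μC, V=0.20V), C3(1μF, Q=2μC, V=2.00V), C4(3μF, Q=19μC, V=6.33V)
Op 1: CLOSE 3-4: Q_total=21.00, C_total=4.00, V=5.25; Q3=5.25, Q4=15.75; dissipated=7.042
Op 2: CLOSE 1-4: Q_total=30.75, C_total=8.00, V=3.84; Q1=19.22, Q4=11.53; dissipated=4.746
Op 3: CLOSE 2-1: Q_total=20.22, C_total=10.00, V=2.02; Q2=10.11, Q1=10.11; dissipated=16.596
Op 4: GROUND 4: Q4=0; energy lost=22.162
Op 5: CLOSE 3-1: Q_total=15.36, C_total=6.00, V=2.56; Q3=2.56, Q1=12.80; dissipated=4.342
Total dissipated: 54.888 μJ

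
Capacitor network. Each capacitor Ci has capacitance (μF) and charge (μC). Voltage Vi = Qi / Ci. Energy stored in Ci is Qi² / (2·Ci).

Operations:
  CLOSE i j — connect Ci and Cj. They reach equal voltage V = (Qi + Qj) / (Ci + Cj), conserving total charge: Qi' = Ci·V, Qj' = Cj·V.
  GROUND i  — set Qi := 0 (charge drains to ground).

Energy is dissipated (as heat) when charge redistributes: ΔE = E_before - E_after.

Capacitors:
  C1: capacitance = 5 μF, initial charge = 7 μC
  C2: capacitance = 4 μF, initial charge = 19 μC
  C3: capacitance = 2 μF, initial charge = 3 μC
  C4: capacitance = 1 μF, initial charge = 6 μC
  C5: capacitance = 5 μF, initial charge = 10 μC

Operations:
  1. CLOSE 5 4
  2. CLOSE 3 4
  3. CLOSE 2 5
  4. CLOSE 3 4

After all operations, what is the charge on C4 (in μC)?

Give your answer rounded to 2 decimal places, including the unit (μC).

Answer: 1.89 μC

Derivation:
Initial: C1(5μF, Q=7μC, V=1.40V), C2(4μF, Q=19μC, V=4.75V), C3(2μF, Q=3μC, V=1.50V), C4(1μF, Q=6μC, V=6.00V), C5(5μF, Q=10μC, V=2.00V)
Op 1: CLOSE 5-4: Q_total=16.00, C_total=6.00, V=2.67; Q5=13.33, Q4=2.67; dissipated=6.667
Op 2: CLOSE 3-4: Q_total=5.67, C_total=3.00, V=1.89; Q3=3.78, Q4=1.89; dissipated=0.454
Op 3: CLOSE 2-5: Q_total=32.33, C_total=9.00, V=3.59; Q2=14.37, Q5=17.96; dissipated=4.823
Op 4: CLOSE 3-4: Q_total=5.67, C_total=3.00, V=1.89; Q3=3.78, Q4=1.89; dissipated=0.000
Final charges: Q1=7.00, Q2=14.37, Q3=3.78, Q4=1.89, Q5=17.96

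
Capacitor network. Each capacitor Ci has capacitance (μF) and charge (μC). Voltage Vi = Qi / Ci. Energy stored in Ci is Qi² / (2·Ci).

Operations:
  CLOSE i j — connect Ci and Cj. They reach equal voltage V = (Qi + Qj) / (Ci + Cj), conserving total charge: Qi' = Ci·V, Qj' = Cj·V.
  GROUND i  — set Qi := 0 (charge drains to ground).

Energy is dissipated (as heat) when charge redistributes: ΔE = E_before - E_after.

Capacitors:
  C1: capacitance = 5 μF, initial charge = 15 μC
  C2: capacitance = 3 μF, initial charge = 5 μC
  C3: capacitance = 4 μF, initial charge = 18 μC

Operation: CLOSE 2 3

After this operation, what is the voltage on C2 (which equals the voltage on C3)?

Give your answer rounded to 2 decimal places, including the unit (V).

Initial: C1(5μF, Q=15μC, V=3.00V), C2(3μF, Q=5μC, V=1.67V), C3(4μF, Q=18μC, V=4.50V)
Op 1: CLOSE 2-3: Q_total=23.00, C_total=7.00, V=3.29; Q2=9.86, Q3=13.14; dissipated=6.881

Answer: 3.29 V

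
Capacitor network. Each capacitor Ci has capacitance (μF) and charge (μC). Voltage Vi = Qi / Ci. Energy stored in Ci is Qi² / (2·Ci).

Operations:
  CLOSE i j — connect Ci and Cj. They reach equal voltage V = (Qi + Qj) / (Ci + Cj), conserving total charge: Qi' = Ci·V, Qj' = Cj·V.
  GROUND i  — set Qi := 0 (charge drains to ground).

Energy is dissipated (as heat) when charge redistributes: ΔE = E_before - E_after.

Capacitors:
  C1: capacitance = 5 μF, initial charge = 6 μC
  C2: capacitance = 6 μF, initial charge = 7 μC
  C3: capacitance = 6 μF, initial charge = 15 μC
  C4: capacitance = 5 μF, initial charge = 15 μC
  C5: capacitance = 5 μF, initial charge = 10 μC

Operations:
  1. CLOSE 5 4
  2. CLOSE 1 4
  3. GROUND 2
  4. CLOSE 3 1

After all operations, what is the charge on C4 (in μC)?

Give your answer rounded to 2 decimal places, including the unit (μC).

Initial: C1(5μF, Q=6μC, V=1.20V), C2(6μF, Q=7μC, V=1.17V), C3(6μF, Q=15μC, V=2.50V), C4(5μF, Q=15μC, V=3.00V), C5(5μF, Q=10μC, V=2.00V)
Op 1: CLOSE 5-4: Q_total=25.00, C_total=10.00, V=2.50; Q5=12.50, Q4=12.50; dissipated=1.250
Op 2: CLOSE 1-4: Q_total=18.50, C_total=10.00, V=1.85; Q1=9.25, Q4=9.25; dissipated=2.112
Op 3: GROUND 2: Q2=0; energy lost=4.083
Op 4: CLOSE 3-1: Q_total=24.25, C_total=11.00, V=2.20; Q3=13.23, Q1=11.02; dissipated=0.576
Final charges: Q1=11.02, Q2=0.00, Q3=13.23, Q4=9.25, Q5=12.50

Answer: 9.25 μC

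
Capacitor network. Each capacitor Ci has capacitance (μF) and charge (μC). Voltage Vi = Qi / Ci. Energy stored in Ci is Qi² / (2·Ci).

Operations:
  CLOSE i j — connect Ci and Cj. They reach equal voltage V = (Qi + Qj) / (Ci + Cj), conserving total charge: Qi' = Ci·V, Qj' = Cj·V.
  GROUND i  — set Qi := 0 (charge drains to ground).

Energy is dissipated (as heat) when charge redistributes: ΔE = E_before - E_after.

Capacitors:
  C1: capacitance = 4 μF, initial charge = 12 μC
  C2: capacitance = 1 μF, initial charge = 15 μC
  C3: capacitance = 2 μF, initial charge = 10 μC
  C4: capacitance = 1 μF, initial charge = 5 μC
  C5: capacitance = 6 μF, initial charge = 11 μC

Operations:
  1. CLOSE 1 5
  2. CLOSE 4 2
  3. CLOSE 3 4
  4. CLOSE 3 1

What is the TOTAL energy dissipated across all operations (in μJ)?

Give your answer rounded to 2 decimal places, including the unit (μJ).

Answer: 47.68 μJ

Derivation:
Initial: C1(4μF, Q=12μC, V=3.00V), C2(1μF, Q=15μC, V=15.00V), C3(2μF, Q=10μC, V=5.00V), C4(1μF, Q=5μC, V=5.00V), C5(6μF, Q=11μC, V=1.83V)
Op 1: CLOSE 1-5: Q_total=23.00, C_total=10.00, V=2.30; Q1=9.20, Q5=13.80; dissipated=1.633
Op 2: CLOSE 4-2: Q_total=20.00, C_total=2.00, V=10.00; Q4=10.00, Q2=10.00; dissipated=25.000
Op 3: CLOSE 3-4: Q_total=20.00, C_total=3.00, V=6.67; Q3=13.33, Q4=6.67; dissipated=8.333
Op 4: CLOSE 3-1: Q_total=22.53, C_total=6.00, V=3.76; Q3=7.51, Q1=15.02; dissipated=12.712
Total dissipated: 47.679 μJ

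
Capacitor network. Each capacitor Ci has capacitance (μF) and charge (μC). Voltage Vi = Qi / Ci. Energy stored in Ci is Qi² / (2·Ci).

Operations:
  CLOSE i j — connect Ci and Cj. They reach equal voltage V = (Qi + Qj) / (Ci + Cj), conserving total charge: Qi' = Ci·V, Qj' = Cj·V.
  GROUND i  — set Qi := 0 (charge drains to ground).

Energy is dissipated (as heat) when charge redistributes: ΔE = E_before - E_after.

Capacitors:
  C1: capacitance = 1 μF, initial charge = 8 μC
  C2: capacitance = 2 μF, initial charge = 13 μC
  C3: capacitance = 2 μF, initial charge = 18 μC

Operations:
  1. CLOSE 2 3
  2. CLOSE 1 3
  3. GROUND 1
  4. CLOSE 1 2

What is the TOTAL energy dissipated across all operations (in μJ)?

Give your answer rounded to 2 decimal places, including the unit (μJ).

Answer: 53.85 μJ

Derivation:
Initial: C1(1μF, Q=8μC, V=8.00V), C2(2μF, Q=13μC, V=6.50V), C3(2μF, Q=18μC, V=9.00V)
Op 1: CLOSE 2-3: Q_total=31.00, C_total=4.00, V=7.75; Q2=15.50, Q3=15.50; dissipated=3.125
Op 2: CLOSE 1-3: Q_total=23.50, C_total=3.00, V=7.83; Q1=7.83, Q3=15.67; dissipated=0.021
Op 3: GROUND 1: Q1=0; energy lost=30.681
Op 4: CLOSE 1-2: Q_total=15.50, C_total=3.00, V=5.17; Q1=5.17, Q2=10.33; dissipated=20.021
Total dissipated: 53.847 μJ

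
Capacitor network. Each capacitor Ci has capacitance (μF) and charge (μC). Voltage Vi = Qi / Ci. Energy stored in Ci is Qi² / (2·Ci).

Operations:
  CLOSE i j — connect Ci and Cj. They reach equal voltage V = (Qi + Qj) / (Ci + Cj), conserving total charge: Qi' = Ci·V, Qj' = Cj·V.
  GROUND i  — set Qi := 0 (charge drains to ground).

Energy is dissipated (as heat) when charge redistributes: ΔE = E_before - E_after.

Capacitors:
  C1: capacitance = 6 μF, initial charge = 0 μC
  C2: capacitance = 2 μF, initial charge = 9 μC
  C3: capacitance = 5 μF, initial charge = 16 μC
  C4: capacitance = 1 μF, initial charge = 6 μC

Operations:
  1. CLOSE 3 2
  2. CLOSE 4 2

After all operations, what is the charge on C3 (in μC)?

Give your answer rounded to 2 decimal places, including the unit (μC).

Initial: C1(6μF, Q=0μC, V=0.00V), C2(2μF, Q=9μC, V=4.50V), C3(5μF, Q=16μC, V=3.20V), C4(1μF, Q=6μC, V=6.00V)
Op 1: CLOSE 3-2: Q_total=25.00, C_total=7.00, V=3.57; Q3=17.86, Q2=7.14; dissipated=1.207
Op 2: CLOSE 4-2: Q_total=13.14, C_total=3.00, V=4.38; Q4=4.38, Q2=8.76; dissipated=1.966
Final charges: Q1=0.00, Q2=8.76, Q3=17.86, Q4=4.38

Answer: 17.86 μC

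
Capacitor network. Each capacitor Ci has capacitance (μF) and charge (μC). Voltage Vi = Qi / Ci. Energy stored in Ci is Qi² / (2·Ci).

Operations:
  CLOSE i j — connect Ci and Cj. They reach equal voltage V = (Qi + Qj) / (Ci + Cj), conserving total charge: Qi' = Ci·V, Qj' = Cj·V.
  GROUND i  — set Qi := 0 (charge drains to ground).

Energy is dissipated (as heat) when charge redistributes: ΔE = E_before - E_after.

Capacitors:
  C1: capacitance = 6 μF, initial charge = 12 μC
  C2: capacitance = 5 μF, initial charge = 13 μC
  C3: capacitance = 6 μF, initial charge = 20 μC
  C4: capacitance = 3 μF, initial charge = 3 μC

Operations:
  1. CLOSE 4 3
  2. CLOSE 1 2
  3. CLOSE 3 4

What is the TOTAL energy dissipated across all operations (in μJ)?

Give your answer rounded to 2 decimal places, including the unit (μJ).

Answer: 5.94 μJ

Derivation:
Initial: C1(6μF, Q=12μC, V=2.00V), C2(5μF, Q=13μC, V=2.60V), C3(6μF, Q=20μC, V=3.33V), C4(3μF, Q=3μC, V=1.00V)
Op 1: CLOSE 4-3: Q_total=23.00, C_total=9.00, V=2.56; Q4=7.67, Q3=15.33; dissipated=5.444
Op 2: CLOSE 1-2: Q_total=25.00, C_total=11.00, V=2.27; Q1=13.64, Q2=11.36; dissipated=0.491
Op 3: CLOSE 3-4: Q_total=23.00, C_total=9.00, V=2.56; Q3=15.33, Q4=7.67; dissipated=0.000
Total dissipated: 5.935 μJ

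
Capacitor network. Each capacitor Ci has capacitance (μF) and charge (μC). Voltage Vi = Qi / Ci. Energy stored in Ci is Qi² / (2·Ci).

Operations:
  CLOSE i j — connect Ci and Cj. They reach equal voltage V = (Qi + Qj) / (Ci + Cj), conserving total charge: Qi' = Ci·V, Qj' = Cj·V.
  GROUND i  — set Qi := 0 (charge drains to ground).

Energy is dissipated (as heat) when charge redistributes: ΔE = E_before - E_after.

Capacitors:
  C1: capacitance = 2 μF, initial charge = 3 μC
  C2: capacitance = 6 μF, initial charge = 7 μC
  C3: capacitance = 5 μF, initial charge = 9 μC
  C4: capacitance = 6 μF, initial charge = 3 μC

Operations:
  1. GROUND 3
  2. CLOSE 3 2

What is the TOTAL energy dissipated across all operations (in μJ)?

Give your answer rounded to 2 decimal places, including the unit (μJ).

Initial: C1(2μF, Q=3μC, V=1.50V), C2(6μF, Q=7μC, V=1.17V), C3(5μF, Q=9μC, V=1.80V), C4(6μF, Q=3μC, V=0.50V)
Op 1: GROUND 3: Q3=0; energy lost=8.100
Op 2: CLOSE 3-2: Q_total=7.00, C_total=11.00, V=0.64; Q3=3.18, Q2=3.82; dissipated=1.856
Total dissipated: 9.956 μJ

Answer: 9.96 μJ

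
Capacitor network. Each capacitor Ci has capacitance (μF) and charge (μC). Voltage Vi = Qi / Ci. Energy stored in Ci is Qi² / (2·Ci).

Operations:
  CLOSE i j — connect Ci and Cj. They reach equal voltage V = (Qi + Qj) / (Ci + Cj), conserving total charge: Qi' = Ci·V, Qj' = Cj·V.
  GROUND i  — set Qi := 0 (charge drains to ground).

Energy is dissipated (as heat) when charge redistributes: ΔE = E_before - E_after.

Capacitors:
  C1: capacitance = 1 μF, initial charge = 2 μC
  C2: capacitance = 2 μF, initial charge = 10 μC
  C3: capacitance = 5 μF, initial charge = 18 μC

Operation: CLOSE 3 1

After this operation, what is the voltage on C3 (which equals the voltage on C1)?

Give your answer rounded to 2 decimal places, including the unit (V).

Answer: 3.33 V

Derivation:
Initial: C1(1μF, Q=2μC, V=2.00V), C2(2μF, Q=10μC, V=5.00V), C3(5μF, Q=18μC, V=3.60V)
Op 1: CLOSE 3-1: Q_total=20.00, C_total=6.00, V=3.33; Q3=16.67, Q1=3.33; dissipated=1.067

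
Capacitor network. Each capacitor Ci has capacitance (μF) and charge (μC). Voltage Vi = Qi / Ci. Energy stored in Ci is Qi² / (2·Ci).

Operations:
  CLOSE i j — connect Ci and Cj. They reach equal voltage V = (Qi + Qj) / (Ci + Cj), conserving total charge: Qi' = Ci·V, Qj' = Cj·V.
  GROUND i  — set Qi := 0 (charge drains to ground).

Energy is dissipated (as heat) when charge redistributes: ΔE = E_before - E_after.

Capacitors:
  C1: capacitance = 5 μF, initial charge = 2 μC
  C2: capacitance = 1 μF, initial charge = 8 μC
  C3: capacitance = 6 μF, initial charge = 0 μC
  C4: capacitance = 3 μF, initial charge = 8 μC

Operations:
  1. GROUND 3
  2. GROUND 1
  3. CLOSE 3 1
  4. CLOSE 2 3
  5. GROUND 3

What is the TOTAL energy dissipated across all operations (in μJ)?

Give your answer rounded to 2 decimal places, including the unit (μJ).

Answer: 31.75 μJ

Derivation:
Initial: C1(5μF, Q=2μC, V=0.40V), C2(1μF, Q=8μC, V=8.00V), C3(6μF, Q=0μC, V=0.00V), C4(3μF, Q=8μC, V=2.67V)
Op 1: GROUND 3: Q3=0; energy lost=0.000
Op 2: GROUND 1: Q1=0; energy lost=0.400
Op 3: CLOSE 3-1: Q_total=0.00, C_total=11.00, V=0.00; Q3=0.00, Q1=0.00; dissipated=0.000
Op 4: CLOSE 2-3: Q_total=8.00, C_total=7.00, V=1.14; Q2=1.14, Q3=6.86; dissipated=27.429
Op 5: GROUND 3: Q3=0; energy lost=3.918
Total dissipated: 31.747 μJ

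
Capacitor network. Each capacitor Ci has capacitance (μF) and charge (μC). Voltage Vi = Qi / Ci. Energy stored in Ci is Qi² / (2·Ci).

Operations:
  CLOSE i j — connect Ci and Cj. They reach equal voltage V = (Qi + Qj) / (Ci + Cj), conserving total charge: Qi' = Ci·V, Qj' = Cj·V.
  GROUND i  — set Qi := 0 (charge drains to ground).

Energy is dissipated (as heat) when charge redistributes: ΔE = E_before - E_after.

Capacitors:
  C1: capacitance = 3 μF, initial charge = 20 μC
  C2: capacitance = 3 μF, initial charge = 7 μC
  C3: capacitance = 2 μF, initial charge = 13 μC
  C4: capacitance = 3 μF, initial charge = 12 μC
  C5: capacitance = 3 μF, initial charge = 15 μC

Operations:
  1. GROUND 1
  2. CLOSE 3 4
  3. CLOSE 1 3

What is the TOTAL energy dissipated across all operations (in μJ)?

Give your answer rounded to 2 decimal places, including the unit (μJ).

Answer: 85.42 μJ

Derivation:
Initial: C1(3μF, Q=20μC, V=6.67V), C2(3μF, Q=7μC, V=2.33V), C3(2μF, Q=13μC, V=6.50V), C4(3μF, Q=12μC, V=4.00V), C5(3μF, Q=15μC, V=5.00V)
Op 1: GROUND 1: Q1=0; energy lost=66.667
Op 2: CLOSE 3-4: Q_total=25.00, C_total=5.00, V=5.00; Q3=10.00, Q4=15.00; dissipated=3.750
Op 3: CLOSE 1-3: Q_total=10.00, C_total=5.00, V=2.00; Q1=6.00, Q3=4.00; dissipated=15.000
Total dissipated: 85.417 μJ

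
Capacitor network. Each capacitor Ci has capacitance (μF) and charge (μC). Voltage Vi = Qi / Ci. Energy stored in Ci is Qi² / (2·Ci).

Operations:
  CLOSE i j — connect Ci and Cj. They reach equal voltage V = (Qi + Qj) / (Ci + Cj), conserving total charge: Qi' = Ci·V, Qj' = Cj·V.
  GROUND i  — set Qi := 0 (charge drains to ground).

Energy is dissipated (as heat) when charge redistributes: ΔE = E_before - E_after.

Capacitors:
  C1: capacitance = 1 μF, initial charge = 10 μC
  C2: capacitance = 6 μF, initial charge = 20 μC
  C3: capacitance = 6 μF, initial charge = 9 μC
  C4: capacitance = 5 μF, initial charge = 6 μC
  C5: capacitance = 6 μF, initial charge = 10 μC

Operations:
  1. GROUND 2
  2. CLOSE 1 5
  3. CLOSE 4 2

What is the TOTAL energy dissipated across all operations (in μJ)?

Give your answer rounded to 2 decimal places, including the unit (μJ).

Answer: 65.06 μJ

Derivation:
Initial: C1(1μF, Q=10μC, V=10.00V), C2(6μF, Q=20μC, V=3.33V), C3(6μF, Q=9μC, V=1.50V), C4(5μF, Q=6μC, V=1.20V), C5(6μF, Q=10μC, V=1.67V)
Op 1: GROUND 2: Q2=0; energy lost=33.333
Op 2: CLOSE 1-5: Q_total=20.00, C_total=7.00, V=2.86; Q1=2.86, Q5=17.14; dissipated=29.762
Op 3: CLOSE 4-2: Q_total=6.00, C_total=11.00, V=0.55; Q4=2.73, Q2=3.27; dissipated=1.964
Total dissipated: 65.059 μJ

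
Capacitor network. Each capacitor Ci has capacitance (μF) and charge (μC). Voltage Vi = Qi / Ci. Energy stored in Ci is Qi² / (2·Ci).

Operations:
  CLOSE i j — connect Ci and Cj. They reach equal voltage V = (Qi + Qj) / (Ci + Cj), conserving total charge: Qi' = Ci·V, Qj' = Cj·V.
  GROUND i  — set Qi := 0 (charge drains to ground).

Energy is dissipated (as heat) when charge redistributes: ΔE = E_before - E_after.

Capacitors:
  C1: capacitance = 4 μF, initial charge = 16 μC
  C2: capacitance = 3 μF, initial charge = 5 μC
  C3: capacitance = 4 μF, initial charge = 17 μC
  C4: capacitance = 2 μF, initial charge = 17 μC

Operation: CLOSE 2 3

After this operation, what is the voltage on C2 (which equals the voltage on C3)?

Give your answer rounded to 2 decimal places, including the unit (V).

Initial: C1(4μF, Q=16μC, V=4.00V), C2(3μF, Q=5μC, V=1.67V), C3(4μF, Q=17μC, V=4.25V), C4(2μF, Q=17μC, V=8.50V)
Op 1: CLOSE 2-3: Q_total=22.00, C_total=7.00, V=3.14; Q2=9.43, Q3=12.57; dissipated=5.720

Answer: 3.14 V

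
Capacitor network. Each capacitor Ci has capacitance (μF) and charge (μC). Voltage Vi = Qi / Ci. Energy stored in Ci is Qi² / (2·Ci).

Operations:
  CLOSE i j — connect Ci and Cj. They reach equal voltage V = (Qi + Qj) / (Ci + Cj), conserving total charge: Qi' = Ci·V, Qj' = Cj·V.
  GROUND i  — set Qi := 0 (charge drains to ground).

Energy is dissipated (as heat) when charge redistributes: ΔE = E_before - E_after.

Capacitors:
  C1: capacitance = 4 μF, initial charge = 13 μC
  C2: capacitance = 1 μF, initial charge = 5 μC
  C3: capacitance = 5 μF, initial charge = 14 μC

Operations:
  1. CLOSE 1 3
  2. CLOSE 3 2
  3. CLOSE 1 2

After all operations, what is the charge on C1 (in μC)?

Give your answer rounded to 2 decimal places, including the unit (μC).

Answer: 12.27 μC

Derivation:
Initial: C1(4μF, Q=13μC, V=3.25V), C2(1μF, Q=5μC, V=5.00V), C3(5μF, Q=14μC, V=2.80V)
Op 1: CLOSE 1-3: Q_total=27.00, C_total=9.00, V=3.00; Q1=12.00, Q3=15.00; dissipated=0.225
Op 2: CLOSE 3-2: Q_total=20.00, C_total=6.00, V=3.33; Q3=16.67, Q2=3.33; dissipated=1.667
Op 3: CLOSE 1-2: Q_total=15.33, C_total=5.00, V=3.07; Q1=12.27, Q2=3.07; dissipated=0.044
Final charges: Q1=12.27, Q2=3.07, Q3=16.67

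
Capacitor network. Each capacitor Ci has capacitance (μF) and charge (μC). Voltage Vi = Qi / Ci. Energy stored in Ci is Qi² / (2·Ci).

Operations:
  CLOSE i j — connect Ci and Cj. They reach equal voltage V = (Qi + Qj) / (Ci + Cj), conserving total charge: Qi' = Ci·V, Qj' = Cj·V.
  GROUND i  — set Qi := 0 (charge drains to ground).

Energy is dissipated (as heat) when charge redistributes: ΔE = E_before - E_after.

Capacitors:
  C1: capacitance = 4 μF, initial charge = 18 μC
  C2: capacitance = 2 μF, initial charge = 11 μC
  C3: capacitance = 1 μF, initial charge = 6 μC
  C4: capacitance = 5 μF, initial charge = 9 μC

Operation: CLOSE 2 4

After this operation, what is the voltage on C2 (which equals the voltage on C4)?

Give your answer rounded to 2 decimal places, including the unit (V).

Initial: C1(4μF, Q=18μC, V=4.50V), C2(2μF, Q=11μC, V=5.50V), C3(1μF, Q=6μC, V=6.00V), C4(5μF, Q=9μC, V=1.80V)
Op 1: CLOSE 2-4: Q_total=20.00, C_total=7.00, V=2.86; Q2=5.71, Q4=14.29; dissipated=9.779

Answer: 2.86 V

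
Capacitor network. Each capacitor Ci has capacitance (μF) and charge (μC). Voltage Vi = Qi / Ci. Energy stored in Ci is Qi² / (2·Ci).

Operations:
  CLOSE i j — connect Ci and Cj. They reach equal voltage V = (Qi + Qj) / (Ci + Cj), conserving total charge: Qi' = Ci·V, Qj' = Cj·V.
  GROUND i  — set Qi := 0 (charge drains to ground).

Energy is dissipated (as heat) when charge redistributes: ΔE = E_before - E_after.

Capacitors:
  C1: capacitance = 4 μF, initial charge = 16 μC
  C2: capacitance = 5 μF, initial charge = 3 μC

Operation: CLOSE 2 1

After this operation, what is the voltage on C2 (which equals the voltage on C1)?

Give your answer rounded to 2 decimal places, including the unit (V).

Initial: C1(4μF, Q=16μC, V=4.00V), C2(5μF, Q=3μC, V=0.60V)
Op 1: CLOSE 2-1: Q_total=19.00, C_total=9.00, V=2.11; Q2=10.56, Q1=8.44; dissipated=12.844

Answer: 2.11 V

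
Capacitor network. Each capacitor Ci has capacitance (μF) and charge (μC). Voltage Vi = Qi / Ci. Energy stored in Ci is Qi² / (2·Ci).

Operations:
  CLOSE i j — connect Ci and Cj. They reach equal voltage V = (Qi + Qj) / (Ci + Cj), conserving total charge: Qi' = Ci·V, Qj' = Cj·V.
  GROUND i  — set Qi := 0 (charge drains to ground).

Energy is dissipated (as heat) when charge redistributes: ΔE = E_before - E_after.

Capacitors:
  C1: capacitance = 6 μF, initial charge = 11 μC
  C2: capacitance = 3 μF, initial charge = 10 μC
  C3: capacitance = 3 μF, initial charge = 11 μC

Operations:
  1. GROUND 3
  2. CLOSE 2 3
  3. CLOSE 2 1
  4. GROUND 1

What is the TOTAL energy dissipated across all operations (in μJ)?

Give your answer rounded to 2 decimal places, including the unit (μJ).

Answer: 38.01 μJ

Derivation:
Initial: C1(6μF, Q=11μC, V=1.83V), C2(3μF, Q=10μC, V=3.33V), C3(3μF, Q=11μC, V=3.67V)
Op 1: GROUND 3: Q3=0; energy lost=20.167
Op 2: CLOSE 2-3: Q_total=10.00, C_total=6.00, V=1.67; Q2=5.00, Q3=5.00; dissipated=8.333
Op 3: CLOSE 2-1: Q_total=16.00, C_total=9.00, V=1.78; Q2=5.33, Q1=10.67; dissipated=0.028
Op 4: GROUND 1: Q1=0; energy lost=9.481
Total dissipated: 38.009 μJ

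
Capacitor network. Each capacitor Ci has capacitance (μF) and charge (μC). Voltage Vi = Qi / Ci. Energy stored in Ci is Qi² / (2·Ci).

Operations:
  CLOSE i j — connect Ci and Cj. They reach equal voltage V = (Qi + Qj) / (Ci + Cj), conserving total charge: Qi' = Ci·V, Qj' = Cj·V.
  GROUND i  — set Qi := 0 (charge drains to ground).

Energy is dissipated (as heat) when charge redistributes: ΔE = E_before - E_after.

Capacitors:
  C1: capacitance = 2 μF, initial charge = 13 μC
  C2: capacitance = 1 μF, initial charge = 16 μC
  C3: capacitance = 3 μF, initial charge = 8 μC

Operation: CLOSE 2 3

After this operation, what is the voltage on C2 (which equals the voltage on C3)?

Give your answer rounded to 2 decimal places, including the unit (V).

Initial: C1(2μF, Q=13μC, V=6.50V), C2(1μF, Q=16μC, V=16.00V), C3(3μF, Q=8μC, V=2.67V)
Op 1: CLOSE 2-3: Q_total=24.00, C_total=4.00, V=6.00; Q2=6.00, Q3=18.00; dissipated=66.667

Answer: 6.00 V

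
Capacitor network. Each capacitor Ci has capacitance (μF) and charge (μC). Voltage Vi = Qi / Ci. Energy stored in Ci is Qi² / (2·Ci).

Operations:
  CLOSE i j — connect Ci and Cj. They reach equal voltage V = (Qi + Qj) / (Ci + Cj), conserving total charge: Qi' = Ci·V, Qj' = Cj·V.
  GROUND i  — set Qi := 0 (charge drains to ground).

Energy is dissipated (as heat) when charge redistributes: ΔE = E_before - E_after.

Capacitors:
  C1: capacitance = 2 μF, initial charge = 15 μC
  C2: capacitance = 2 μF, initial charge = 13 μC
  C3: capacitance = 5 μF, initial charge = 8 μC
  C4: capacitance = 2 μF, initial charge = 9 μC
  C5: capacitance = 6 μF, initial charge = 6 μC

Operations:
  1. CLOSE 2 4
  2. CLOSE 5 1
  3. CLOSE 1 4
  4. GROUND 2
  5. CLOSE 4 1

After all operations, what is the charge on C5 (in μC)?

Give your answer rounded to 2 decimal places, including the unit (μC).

Initial: C1(2μF, Q=15μC, V=7.50V), C2(2μF, Q=13μC, V=6.50V), C3(5μF, Q=8μC, V=1.60V), C4(2μF, Q=9μC, V=4.50V), C5(6μF, Q=6μC, V=1.00V)
Op 1: CLOSE 2-4: Q_total=22.00, C_total=4.00, V=5.50; Q2=11.00, Q4=11.00; dissipated=2.000
Op 2: CLOSE 5-1: Q_total=21.00, C_total=8.00, V=2.62; Q5=15.75, Q1=5.25; dissipated=31.688
Op 3: CLOSE 1-4: Q_total=16.25, C_total=4.00, V=4.06; Q1=8.12, Q4=8.12; dissipated=4.133
Op 4: GROUND 2: Q2=0; energy lost=30.250
Op 5: CLOSE 4-1: Q_total=16.25, C_total=4.00, V=4.06; Q4=8.12, Q1=8.12; dissipated=0.000
Final charges: Q1=8.12, Q2=0.00, Q3=8.00, Q4=8.12, Q5=15.75

Answer: 15.75 μC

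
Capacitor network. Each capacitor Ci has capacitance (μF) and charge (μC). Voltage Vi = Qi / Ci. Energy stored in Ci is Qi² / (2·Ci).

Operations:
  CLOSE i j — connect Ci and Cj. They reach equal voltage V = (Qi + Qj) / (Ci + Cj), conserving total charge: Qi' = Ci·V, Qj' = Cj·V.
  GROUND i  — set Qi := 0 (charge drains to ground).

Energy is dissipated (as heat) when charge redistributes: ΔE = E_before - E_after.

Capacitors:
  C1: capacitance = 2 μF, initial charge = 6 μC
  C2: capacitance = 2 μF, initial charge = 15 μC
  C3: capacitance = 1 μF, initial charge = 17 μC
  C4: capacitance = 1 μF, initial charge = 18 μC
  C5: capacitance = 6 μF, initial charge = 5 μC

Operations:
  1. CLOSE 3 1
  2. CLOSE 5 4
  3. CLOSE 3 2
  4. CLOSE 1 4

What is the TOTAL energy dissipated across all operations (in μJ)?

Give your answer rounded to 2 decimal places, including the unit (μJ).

Initial: C1(2μF, Q=6μC, V=3.00V), C2(2μF, Q=15μC, V=7.50V), C3(1μF, Q=17μC, V=17.00V), C4(1μF, Q=18μC, V=18.00V), C5(6μF, Q=5μC, V=0.83V)
Op 1: CLOSE 3-1: Q_total=23.00, C_total=3.00, V=7.67; Q3=7.67, Q1=15.33; dissipated=65.333
Op 2: CLOSE 5-4: Q_total=23.00, C_total=7.00, V=3.29; Q5=19.71, Q4=3.29; dissipated=126.298
Op 3: CLOSE 3-2: Q_total=22.67, C_total=3.00, V=7.56; Q3=7.56, Q2=15.11; dissipated=0.009
Op 4: CLOSE 1-4: Q_total=18.62, C_total=3.00, V=6.21; Q1=12.41, Q4=6.21; dissipated=6.398
Total dissipated: 198.038 μJ

Answer: 198.04 μJ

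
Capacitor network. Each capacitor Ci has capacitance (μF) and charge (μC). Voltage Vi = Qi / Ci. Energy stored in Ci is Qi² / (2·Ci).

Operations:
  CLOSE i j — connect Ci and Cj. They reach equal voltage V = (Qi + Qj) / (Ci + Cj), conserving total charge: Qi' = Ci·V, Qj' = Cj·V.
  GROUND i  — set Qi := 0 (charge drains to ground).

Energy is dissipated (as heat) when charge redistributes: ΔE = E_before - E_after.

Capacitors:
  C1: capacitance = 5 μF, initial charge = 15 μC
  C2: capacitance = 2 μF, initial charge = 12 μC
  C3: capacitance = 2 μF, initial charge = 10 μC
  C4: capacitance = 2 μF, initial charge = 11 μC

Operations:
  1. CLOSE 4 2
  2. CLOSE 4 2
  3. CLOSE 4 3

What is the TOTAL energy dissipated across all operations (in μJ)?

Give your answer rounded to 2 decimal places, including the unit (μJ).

Answer: 0.41 μJ

Derivation:
Initial: C1(5μF, Q=15μC, V=3.00V), C2(2μF, Q=12μC, V=6.00V), C3(2μF, Q=10μC, V=5.00V), C4(2μF, Q=11μC, V=5.50V)
Op 1: CLOSE 4-2: Q_total=23.00, C_total=4.00, V=5.75; Q4=11.50, Q2=11.50; dissipated=0.125
Op 2: CLOSE 4-2: Q_total=23.00, C_total=4.00, V=5.75; Q4=11.50, Q2=11.50; dissipated=0.000
Op 3: CLOSE 4-3: Q_total=21.50, C_total=4.00, V=5.38; Q4=10.75, Q3=10.75; dissipated=0.281
Total dissipated: 0.406 μJ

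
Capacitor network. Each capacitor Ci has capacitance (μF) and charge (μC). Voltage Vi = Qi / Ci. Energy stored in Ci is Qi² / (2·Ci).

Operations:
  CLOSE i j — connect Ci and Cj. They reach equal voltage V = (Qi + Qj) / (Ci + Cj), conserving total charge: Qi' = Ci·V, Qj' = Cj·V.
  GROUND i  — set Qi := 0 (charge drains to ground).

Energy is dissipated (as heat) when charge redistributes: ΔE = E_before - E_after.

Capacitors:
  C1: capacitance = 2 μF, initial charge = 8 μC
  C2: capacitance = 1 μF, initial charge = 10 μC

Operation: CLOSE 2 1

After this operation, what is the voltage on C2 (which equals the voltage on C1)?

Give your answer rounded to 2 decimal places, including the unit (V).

Initial: C1(2μF, Q=8μC, V=4.00V), C2(1μF, Q=10μC, V=10.00V)
Op 1: CLOSE 2-1: Q_total=18.00, C_total=3.00, V=6.00; Q2=6.00, Q1=12.00; dissipated=12.000

Answer: 6.00 V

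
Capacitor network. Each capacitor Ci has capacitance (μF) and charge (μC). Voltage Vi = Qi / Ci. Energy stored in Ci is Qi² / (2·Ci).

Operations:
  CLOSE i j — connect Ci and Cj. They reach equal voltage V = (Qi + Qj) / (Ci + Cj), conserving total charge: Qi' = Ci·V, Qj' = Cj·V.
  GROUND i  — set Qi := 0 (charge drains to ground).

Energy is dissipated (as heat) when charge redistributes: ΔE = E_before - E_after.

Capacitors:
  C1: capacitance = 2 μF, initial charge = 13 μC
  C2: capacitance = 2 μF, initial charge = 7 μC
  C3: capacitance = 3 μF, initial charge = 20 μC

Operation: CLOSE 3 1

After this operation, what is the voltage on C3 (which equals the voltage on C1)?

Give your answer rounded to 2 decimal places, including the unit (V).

Initial: C1(2μF, Q=13μC, V=6.50V), C2(2μF, Q=7μC, V=3.50V), C3(3μF, Q=20μC, V=6.67V)
Op 1: CLOSE 3-1: Q_total=33.00, C_total=5.00, V=6.60; Q3=19.80, Q1=13.20; dissipated=0.017

Answer: 6.60 V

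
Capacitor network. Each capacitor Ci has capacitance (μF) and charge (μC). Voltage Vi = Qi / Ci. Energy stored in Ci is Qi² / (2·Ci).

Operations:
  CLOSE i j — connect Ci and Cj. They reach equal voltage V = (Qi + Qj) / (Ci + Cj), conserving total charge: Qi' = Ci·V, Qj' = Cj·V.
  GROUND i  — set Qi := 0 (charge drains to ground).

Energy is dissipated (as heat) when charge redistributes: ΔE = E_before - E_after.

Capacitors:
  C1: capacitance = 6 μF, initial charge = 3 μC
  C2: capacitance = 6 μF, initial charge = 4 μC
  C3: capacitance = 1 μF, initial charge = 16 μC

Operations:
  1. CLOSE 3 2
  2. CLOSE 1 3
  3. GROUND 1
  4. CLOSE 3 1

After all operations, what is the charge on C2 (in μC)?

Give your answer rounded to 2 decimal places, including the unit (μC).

Initial: C1(6μF, Q=3μC, V=0.50V), C2(6μF, Q=4μC, V=0.67V), C3(1μF, Q=16μC, V=16.00V)
Op 1: CLOSE 3-2: Q_total=20.00, C_total=7.00, V=2.86; Q3=2.86, Q2=17.14; dissipated=100.762
Op 2: CLOSE 1-3: Q_total=5.86, C_total=7.00, V=0.84; Q1=5.02, Q3=0.84; dissipated=2.381
Op 3: GROUND 1: Q1=0; energy lost=2.100
Op 4: CLOSE 3-1: Q_total=0.84, C_total=7.00, V=0.12; Q3=0.12, Q1=0.72; dissipated=0.300
Final charges: Q1=0.72, Q2=17.14, Q3=0.12

Answer: 17.14 μC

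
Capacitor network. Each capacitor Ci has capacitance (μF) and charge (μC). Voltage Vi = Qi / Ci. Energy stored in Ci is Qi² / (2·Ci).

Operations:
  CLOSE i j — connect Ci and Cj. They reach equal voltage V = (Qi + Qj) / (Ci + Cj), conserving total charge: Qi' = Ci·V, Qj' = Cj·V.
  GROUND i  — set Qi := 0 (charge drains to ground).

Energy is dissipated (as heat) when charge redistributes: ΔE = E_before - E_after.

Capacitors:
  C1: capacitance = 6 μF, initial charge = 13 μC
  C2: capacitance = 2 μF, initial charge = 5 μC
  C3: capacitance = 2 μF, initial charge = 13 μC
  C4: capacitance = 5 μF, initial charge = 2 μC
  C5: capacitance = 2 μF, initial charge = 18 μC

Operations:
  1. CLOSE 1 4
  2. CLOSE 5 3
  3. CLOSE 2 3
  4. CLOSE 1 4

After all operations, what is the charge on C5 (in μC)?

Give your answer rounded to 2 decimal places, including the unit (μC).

Answer: 15.50 μC

Derivation:
Initial: C1(6μF, Q=13μC, V=2.17V), C2(2μF, Q=5μC, V=2.50V), C3(2μF, Q=13μC, V=6.50V), C4(5μF, Q=2μC, V=0.40V), C5(2μF, Q=18μC, V=9.00V)
Op 1: CLOSE 1-4: Q_total=15.00, C_total=11.00, V=1.36; Q1=8.18, Q4=6.82; dissipated=4.256
Op 2: CLOSE 5-3: Q_total=31.00, C_total=4.00, V=7.75; Q5=15.50, Q3=15.50; dissipated=3.125
Op 3: CLOSE 2-3: Q_total=20.50, C_total=4.00, V=5.12; Q2=10.25, Q3=10.25; dissipated=13.781
Op 4: CLOSE 1-4: Q_total=15.00, C_total=11.00, V=1.36; Q1=8.18, Q4=6.82; dissipated=0.000
Final charges: Q1=8.18, Q2=10.25, Q3=10.25, Q4=6.82, Q5=15.50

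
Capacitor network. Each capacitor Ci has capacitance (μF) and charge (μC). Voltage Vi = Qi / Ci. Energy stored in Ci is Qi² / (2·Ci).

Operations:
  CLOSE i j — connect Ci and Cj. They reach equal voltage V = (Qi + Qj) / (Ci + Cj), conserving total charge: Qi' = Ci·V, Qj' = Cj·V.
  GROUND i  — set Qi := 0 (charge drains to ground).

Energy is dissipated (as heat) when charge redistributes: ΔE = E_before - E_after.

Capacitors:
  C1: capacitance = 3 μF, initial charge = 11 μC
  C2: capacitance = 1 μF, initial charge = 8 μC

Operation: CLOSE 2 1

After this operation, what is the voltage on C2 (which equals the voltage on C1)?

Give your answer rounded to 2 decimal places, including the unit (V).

Answer: 4.75 V

Derivation:
Initial: C1(3μF, Q=11μC, V=3.67V), C2(1μF, Q=8μC, V=8.00V)
Op 1: CLOSE 2-1: Q_total=19.00, C_total=4.00, V=4.75; Q2=4.75, Q1=14.25; dissipated=7.042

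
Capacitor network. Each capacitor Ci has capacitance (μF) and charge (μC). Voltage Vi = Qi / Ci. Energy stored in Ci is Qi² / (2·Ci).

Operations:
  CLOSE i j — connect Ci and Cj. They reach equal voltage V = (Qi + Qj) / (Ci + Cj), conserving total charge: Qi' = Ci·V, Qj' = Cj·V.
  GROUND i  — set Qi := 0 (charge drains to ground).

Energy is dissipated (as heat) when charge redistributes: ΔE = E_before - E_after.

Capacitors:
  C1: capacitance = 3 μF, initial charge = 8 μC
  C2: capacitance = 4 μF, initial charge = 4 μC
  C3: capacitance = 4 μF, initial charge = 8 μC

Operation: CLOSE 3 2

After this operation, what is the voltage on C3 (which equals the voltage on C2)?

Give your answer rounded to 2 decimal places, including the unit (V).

Answer: 1.50 V

Derivation:
Initial: C1(3μF, Q=8μC, V=2.67V), C2(4μF, Q=4μC, V=1.00V), C3(4μF, Q=8μC, V=2.00V)
Op 1: CLOSE 3-2: Q_total=12.00, C_total=8.00, V=1.50; Q3=6.00, Q2=6.00; dissipated=1.000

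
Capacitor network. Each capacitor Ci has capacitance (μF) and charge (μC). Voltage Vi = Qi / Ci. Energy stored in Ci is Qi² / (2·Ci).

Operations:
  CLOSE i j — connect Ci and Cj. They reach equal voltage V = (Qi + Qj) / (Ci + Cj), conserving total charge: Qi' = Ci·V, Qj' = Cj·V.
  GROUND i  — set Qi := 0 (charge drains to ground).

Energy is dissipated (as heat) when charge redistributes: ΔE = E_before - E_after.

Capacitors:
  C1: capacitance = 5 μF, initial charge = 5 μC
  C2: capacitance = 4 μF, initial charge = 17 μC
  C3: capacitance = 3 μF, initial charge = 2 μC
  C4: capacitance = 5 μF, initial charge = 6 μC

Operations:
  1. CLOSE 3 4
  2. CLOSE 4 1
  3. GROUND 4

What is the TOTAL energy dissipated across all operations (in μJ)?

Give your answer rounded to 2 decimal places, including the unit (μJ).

Initial: C1(5μF, Q=5μC, V=1.00V), C2(4μF, Q=17μC, V=4.25V), C3(3μF, Q=2μC, V=0.67V), C4(5μF, Q=6μC, V=1.20V)
Op 1: CLOSE 3-4: Q_total=8.00, C_total=8.00, V=1.00; Q3=3.00, Q4=5.00; dissipated=0.267
Op 2: CLOSE 4-1: Q_total=10.00, C_total=10.00, V=1.00; Q4=5.00, Q1=5.00; dissipated=0.000
Op 3: GROUND 4: Q4=0; energy lost=2.500
Total dissipated: 2.767 μJ

Answer: 2.77 μJ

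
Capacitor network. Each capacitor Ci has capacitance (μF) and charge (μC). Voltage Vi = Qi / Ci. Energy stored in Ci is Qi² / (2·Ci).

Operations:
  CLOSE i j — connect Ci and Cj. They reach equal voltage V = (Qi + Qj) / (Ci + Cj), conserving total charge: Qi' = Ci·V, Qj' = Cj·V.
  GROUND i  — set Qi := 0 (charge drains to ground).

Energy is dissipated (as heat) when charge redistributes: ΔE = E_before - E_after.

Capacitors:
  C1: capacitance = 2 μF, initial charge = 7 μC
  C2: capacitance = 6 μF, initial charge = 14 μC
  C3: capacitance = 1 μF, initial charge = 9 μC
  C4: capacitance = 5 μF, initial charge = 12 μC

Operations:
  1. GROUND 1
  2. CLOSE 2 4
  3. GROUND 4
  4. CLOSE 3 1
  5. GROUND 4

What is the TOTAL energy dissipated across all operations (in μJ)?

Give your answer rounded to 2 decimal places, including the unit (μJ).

Initial: C1(2μF, Q=7μC, V=3.50V), C2(6μF, Q=14μC, V=2.33V), C3(1μF, Q=9μC, V=9.00V), C4(5μF, Q=12μC, V=2.40V)
Op 1: GROUND 1: Q1=0; energy lost=12.250
Op 2: CLOSE 2-4: Q_total=26.00, C_total=11.00, V=2.36; Q2=14.18, Q4=11.82; dissipated=0.006
Op 3: GROUND 4: Q4=0; energy lost=13.967
Op 4: CLOSE 3-1: Q_total=9.00, C_total=3.00, V=3.00; Q3=3.00, Q1=6.00; dissipated=27.000
Op 5: GROUND 4: Q4=0; energy lost=0.000
Total dissipated: 53.223 μJ

Answer: 53.22 μJ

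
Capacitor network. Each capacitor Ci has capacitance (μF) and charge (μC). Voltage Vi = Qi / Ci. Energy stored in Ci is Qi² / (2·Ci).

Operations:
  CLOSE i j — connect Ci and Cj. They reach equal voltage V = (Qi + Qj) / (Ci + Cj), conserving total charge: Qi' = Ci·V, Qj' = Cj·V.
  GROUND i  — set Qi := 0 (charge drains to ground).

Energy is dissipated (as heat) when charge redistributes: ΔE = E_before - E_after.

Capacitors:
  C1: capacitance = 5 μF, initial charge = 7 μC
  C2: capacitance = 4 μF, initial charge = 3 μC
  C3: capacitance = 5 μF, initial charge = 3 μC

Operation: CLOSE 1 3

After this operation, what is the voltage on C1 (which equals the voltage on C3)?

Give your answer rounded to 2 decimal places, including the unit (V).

Initial: C1(5μF, Q=7μC, V=1.40V), C2(4μF, Q=3μC, V=0.75V), C3(5μF, Q=3μC, V=0.60V)
Op 1: CLOSE 1-3: Q_total=10.00, C_total=10.00, V=1.00; Q1=5.00, Q3=5.00; dissipated=0.800

Answer: 1.00 V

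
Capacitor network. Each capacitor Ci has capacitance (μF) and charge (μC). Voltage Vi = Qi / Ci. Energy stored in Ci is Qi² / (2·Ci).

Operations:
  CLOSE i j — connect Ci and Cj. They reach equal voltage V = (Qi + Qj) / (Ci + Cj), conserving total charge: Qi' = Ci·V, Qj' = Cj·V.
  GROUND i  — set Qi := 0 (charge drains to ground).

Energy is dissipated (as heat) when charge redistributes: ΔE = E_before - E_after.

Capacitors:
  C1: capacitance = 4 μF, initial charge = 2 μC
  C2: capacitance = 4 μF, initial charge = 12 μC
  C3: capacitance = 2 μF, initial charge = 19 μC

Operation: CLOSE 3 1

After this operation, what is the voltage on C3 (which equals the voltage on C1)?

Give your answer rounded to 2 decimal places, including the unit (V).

Initial: C1(4μF, Q=2μC, V=0.50V), C2(4μF, Q=12μC, V=3.00V), C3(2μF, Q=19μC, V=9.50V)
Op 1: CLOSE 3-1: Q_total=21.00, C_total=6.00, V=3.50; Q3=7.00, Q1=14.00; dissipated=54.000

Answer: 3.50 V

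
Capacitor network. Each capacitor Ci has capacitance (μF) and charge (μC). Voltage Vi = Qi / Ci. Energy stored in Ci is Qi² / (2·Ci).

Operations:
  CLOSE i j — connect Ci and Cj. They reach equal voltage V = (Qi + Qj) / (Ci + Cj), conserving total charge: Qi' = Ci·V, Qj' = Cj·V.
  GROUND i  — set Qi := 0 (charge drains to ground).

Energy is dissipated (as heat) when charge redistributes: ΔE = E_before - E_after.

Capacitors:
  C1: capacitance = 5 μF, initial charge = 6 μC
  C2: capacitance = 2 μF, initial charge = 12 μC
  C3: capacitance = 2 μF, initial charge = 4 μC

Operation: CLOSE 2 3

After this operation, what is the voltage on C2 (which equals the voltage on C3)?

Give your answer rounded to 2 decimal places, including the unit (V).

Answer: 4.00 V

Derivation:
Initial: C1(5μF, Q=6μC, V=1.20V), C2(2μF, Q=12μC, V=6.00V), C3(2μF, Q=4μC, V=2.00V)
Op 1: CLOSE 2-3: Q_total=16.00, C_total=4.00, V=4.00; Q2=8.00, Q3=8.00; dissipated=8.000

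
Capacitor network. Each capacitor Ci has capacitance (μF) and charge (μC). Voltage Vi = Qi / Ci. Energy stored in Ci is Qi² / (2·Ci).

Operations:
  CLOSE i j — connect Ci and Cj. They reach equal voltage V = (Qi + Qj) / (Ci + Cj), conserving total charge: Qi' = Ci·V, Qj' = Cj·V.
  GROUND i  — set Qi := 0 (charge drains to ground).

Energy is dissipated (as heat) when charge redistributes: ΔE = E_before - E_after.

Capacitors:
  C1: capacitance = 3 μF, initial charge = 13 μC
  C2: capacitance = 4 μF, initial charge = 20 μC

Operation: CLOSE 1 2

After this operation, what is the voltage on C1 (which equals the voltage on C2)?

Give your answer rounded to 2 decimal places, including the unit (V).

Initial: C1(3μF, Q=13μC, V=4.33V), C2(4μF, Q=20μC, V=5.00V)
Op 1: CLOSE 1-2: Q_total=33.00, C_total=7.00, V=4.71; Q1=14.14, Q2=18.86; dissipated=0.381

Answer: 4.71 V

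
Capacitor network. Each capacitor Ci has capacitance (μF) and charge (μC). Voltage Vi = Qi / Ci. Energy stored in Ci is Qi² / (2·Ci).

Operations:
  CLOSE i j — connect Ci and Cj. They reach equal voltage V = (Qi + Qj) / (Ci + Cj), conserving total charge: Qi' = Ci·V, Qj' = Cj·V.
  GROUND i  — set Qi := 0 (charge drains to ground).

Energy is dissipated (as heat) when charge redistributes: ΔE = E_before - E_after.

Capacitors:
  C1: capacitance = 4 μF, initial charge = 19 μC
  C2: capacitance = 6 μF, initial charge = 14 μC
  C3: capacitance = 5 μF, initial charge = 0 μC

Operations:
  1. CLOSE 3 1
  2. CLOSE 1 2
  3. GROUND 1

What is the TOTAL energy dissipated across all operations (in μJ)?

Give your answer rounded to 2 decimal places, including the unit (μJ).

Answer: 35.20 μJ

Derivation:
Initial: C1(4μF, Q=19μC, V=4.75V), C2(6μF, Q=14μC, V=2.33V), C3(5μF, Q=0μC, V=0.00V)
Op 1: CLOSE 3-1: Q_total=19.00, C_total=9.00, V=2.11; Q3=10.56, Q1=8.44; dissipated=25.069
Op 2: CLOSE 1-2: Q_total=22.44, C_total=10.00, V=2.24; Q1=8.98, Q2=13.47; dissipated=0.059
Op 3: GROUND 1: Q1=0; energy lost=10.075
Total dissipated: 35.204 μJ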